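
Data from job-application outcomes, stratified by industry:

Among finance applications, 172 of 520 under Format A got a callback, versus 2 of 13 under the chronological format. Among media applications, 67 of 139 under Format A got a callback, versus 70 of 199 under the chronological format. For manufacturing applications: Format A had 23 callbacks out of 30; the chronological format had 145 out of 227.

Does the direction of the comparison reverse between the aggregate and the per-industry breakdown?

Yes

Finance: Format A 172/520 = 33.1%, the chronological format 2/13 = 15.4% → Format A
Media: Format A 67/139 = 48.2%, the chronological format 70/199 = 35.2% → Format A
Manufacturing: Format A 23/30 = 76.7%, the chronological format 145/227 = 63.9% → Format A
Overall: Format A 262/689 = 38.0%, the chronological format 217/439 = 49.4% → the chronological format
Format A wins each industry group but the chronological format wins overall — the comparison reverses. Format A's applications skew toward finance, which has a lower base rate.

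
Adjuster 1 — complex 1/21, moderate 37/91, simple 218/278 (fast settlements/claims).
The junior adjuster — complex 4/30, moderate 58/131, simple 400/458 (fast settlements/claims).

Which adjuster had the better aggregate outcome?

Complex: Adjuster 1 1/21 = 4.8%, the junior adjuster 4/30 = 13.3% → the junior adjuster
Moderate: Adjuster 1 37/91 = 40.7%, the junior adjuster 58/131 = 44.3% → the junior adjuster
Simple: Adjuster 1 218/278 = 78.4%, the junior adjuster 400/458 = 87.3% → the junior adjuster
Overall: Adjuster 1 256/390 = 65.6%, the junior adjuster 462/619 = 74.6% → the junior adjuster

the junior adjuster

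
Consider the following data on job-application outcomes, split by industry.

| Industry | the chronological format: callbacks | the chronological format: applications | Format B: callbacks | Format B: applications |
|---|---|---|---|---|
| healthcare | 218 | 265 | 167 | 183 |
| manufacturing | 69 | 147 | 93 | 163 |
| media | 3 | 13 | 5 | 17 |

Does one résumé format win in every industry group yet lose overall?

No

Healthcare: the chronological format 218/265 = 82.3%, Format B 167/183 = 91.3% → Format B
Manufacturing: the chronological format 69/147 = 46.9%, Format B 93/163 = 57.1% → Format B
Media: the chronological format 3/13 = 23.1%, Format B 5/17 = 29.4% → Format B
Overall: the chronological format 290/425 = 68.2%, Format B 265/363 = 73.0% → Format B
Format B wins overall and in every industry group — no reversal.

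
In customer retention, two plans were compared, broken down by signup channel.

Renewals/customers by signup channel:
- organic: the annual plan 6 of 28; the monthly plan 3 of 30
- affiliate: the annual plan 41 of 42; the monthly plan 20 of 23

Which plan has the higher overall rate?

Organic: the annual plan 6/28 = 21.4%, the monthly plan 3/30 = 10.0% → the annual plan
Affiliate: the annual plan 41/42 = 97.6%, the monthly plan 20/23 = 87.0% → the annual plan
Overall: the annual plan 47/70 = 67.1%, the monthly plan 23/53 = 43.4% → the annual plan

the annual plan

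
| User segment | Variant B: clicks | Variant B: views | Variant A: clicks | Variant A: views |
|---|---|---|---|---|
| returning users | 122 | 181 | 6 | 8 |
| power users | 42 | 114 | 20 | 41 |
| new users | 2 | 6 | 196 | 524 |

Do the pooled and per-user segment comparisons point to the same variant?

Returning users: Variant B 122/181 = 67.4%, Variant A 6/8 = 75.0% → Variant A
Power users: Variant B 42/114 = 36.8%, Variant A 20/41 = 48.8% → Variant A
New users: Variant B 2/6 = 33.3%, Variant A 196/524 = 37.4% → Variant A
Overall: Variant B 166/301 = 55.1%, Variant A 222/573 = 38.7% → Variant B
Variant A wins each user group but Variant B wins overall — the comparison reverses. Variant A's views skew toward new users, which has a lower base rate.

No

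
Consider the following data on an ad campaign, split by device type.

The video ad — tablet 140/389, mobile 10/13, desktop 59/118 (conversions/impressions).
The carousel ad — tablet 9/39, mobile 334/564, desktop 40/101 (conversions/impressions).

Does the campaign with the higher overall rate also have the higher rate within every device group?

Tablet: the video ad 140/389 = 36.0%, the carousel ad 9/39 = 23.1% → the video ad
Mobile: the video ad 10/13 = 76.9%, the carousel ad 334/564 = 59.2% → the video ad
Desktop: the video ad 59/118 = 50.0%, the carousel ad 40/101 = 39.6% → the video ad
Overall: the video ad 209/520 = 40.2%, the carousel ad 383/704 = 54.4% → the carousel ad
The video ad wins each device group but the carousel ad wins overall — the comparison reverses. The video ad's impressions skew toward tablet, which has a lower base rate.

No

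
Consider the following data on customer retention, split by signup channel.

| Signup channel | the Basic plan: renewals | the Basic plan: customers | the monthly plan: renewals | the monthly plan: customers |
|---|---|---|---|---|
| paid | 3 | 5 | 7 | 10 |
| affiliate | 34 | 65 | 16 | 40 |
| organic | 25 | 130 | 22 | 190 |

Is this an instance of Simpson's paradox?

Paid: the Basic plan 3/5 = 60.0%, the monthly plan 7/10 = 70.0% → the monthly plan
Affiliate: the Basic plan 34/65 = 52.3%, the monthly plan 16/40 = 40.0% → the Basic plan
Organic: the Basic plan 25/130 = 19.2%, the monthly plan 22/190 = 11.6% → the Basic plan
Overall: the Basic plan 62/200 = 31.0%, the monthly plan 45/240 = 18.8% → the Basic plan
Neither sweeps: the Basic plan wins 2 of 3 groups, the monthly plan wins 1. The Basic plan wins overall but not every group — no Simpson reversal.

No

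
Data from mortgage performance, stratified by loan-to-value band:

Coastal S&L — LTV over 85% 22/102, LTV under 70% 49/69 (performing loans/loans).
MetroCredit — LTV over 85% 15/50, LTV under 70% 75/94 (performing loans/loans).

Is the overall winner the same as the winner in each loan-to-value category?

LTV over 85%: Coastal S&L 22/102 = 21.6%, MetroCredit 15/50 = 30.0% → MetroCredit
LTV under 70%: Coastal S&L 49/69 = 71.0%, MetroCredit 75/94 = 79.8% → MetroCredit
Overall: Coastal S&L 71/171 = 41.5%, MetroCredit 90/144 = 62.5% → MetroCredit
MetroCredit wins overall and in every loan-to-value group — no reversal.

Yes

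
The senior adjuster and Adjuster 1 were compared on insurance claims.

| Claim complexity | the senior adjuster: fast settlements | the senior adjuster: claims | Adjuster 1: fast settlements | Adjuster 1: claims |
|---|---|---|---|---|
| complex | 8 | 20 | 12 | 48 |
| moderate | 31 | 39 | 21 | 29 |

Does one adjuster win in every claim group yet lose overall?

Complex: the senior adjuster 8/20 = 40.0%, Adjuster 1 12/48 = 25.0% → the senior adjuster
Moderate: the senior adjuster 31/39 = 79.5%, Adjuster 1 21/29 = 72.4% → the senior adjuster
Overall: the senior adjuster 39/59 = 66.1%, Adjuster 1 33/77 = 42.9% → the senior adjuster
The senior adjuster wins overall and in every claim group — no reversal.

No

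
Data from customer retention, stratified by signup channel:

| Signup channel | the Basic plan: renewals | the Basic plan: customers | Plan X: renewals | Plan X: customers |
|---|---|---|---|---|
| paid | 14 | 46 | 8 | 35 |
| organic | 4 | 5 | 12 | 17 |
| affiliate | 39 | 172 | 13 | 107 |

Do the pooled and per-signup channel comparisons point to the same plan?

Yes

Paid: the Basic plan 14/46 = 30.4%, Plan X 8/35 = 22.9% → the Basic plan
Organic: the Basic plan 4/5 = 80.0%, Plan X 12/17 = 70.6% → the Basic plan
Affiliate: the Basic plan 39/172 = 22.7%, Plan X 13/107 = 12.1% → the Basic plan
Overall: the Basic plan 57/223 = 25.6%, Plan X 33/159 = 20.8% → the Basic plan
The Basic plan wins overall and in every signup group — no reversal.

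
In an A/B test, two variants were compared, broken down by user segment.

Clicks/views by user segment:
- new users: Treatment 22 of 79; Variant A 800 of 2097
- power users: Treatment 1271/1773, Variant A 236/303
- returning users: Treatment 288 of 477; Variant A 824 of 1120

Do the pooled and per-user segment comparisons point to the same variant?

New users: Treatment 22/79 = 27.8%, Variant A 800/2097 = 38.1% → Variant A
Power users: Treatment 1271/1773 = 71.7%, Variant A 236/303 = 77.9% → Variant A
Returning users: Treatment 288/477 = 60.4%, Variant A 824/1120 = 73.6% → Variant A
Overall: Treatment 1581/2329 = 67.9%, Variant A 1860/3520 = 52.8% → Treatment
Variant A wins each user group but Treatment wins overall — the comparison reverses. Variant A's views skew toward new users, which has a lower base rate.

No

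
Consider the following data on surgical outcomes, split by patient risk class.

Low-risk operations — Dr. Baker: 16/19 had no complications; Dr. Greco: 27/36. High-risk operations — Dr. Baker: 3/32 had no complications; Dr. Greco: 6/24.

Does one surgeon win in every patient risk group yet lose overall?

No

Low-risk: Dr. Baker 16/19 = 84.2%, Dr. Greco 27/36 = 75.0% → Dr. Baker
High-risk: Dr. Baker 3/32 = 9.4%, Dr. Greco 6/24 = 25.0% → Dr. Greco
Overall: Dr. Baker 19/51 = 37.3%, Dr. Greco 33/60 = 55.0% → Dr. Greco
Neither sweeps: Dr. Baker wins 1 of 2 groups, Dr. Greco wins 1. Dr. Greco wins overall but not every group — no Simpson reversal.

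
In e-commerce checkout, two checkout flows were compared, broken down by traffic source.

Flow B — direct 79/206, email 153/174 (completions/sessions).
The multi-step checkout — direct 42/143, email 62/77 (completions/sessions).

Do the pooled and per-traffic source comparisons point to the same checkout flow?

Direct: Flow B 79/206 = 38.3%, the multi-step checkout 42/143 = 29.4% → Flow B
Email: Flow B 153/174 = 87.9%, the multi-step checkout 62/77 = 80.5% → Flow B
Overall: Flow B 232/380 = 61.1%, the multi-step checkout 104/220 = 47.3% → Flow B
Flow B wins overall and in every traffic group — no reversal.

Yes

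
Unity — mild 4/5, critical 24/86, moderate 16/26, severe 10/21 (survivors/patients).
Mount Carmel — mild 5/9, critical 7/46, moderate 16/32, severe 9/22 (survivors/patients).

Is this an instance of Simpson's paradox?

Mild: Unity 4/5 = 80.0%, Mount Carmel 5/9 = 55.6% → Unity
Critical: Unity 24/86 = 27.9%, Mount Carmel 7/46 = 15.2% → Unity
Moderate: Unity 16/26 = 61.5%, Mount Carmel 16/32 = 50.0% → Unity
Severe: Unity 10/21 = 47.6%, Mount Carmel 9/22 = 40.9% → Unity
Overall: Unity 54/138 = 39.1%, Mount Carmel 37/109 = 33.9% → Unity
Unity wins overall and in every case group — no reversal.

No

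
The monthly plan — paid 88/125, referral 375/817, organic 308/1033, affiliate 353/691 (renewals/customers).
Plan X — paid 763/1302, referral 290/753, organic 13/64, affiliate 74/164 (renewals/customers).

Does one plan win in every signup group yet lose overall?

Yes

Paid: the monthly plan 88/125 = 70.4%, Plan X 763/1302 = 58.6% → the monthly plan
Referral: the monthly plan 375/817 = 45.9%, Plan X 290/753 = 38.5% → the monthly plan
Organic: the monthly plan 308/1033 = 29.8%, Plan X 13/64 = 20.3% → the monthly plan
Affiliate: the monthly plan 353/691 = 51.1%, Plan X 74/164 = 45.1% → the monthly plan
Overall: the monthly plan 1124/2666 = 42.2%, Plan X 1140/2283 = 49.9% → Plan X
The monthly plan wins each signup group but Plan X wins overall — the comparison reverses. The monthly plan's customers skew toward organic, which has a lower base rate.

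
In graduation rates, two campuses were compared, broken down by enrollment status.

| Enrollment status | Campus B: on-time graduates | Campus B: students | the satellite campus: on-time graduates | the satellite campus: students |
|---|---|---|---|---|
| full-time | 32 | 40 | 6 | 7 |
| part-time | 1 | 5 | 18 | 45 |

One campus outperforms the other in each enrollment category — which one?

Full-time: Campus B 32/40 = 80.0%, the satellite campus 6/7 = 85.7% → the satellite campus
Part-time: Campus B 1/5 = 20.0%, the satellite campus 18/45 = 40.0% → the satellite campus
The satellite campus has the higher rate in both groups.

the satellite campus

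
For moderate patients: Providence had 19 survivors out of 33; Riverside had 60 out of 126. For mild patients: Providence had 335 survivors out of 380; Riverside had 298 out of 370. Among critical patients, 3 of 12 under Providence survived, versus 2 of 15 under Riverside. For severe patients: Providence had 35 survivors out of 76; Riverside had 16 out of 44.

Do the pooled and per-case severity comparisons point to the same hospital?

Moderate: Providence 19/33 = 57.6%, Riverside 60/126 = 47.6% → Providence
Mild: Providence 335/380 = 88.2%, Riverside 298/370 = 80.5% → Providence
Critical: Providence 3/12 = 25.0%, Riverside 2/15 = 13.3% → Providence
Severe: Providence 35/76 = 46.1%, Riverside 16/44 = 36.4% → Providence
Overall: Providence 392/501 = 78.2%, Riverside 376/555 = 67.7% → Providence
Providence wins overall and in every case group — no reversal.

Yes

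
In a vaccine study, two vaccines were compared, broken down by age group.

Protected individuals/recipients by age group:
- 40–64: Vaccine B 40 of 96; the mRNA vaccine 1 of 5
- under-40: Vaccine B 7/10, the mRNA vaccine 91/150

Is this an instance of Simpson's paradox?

40–64: Vaccine B 40/96 = 41.7%, the mRNA vaccine 1/5 = 20.0% → Vaccine B
Under-40: Vaccine B 7/10 = 70.0%, the mRNA vaccine 91/150 = 60.7% → Vaccine B
Overall: Vaccine B 47/106 = 44.3%, the mRNA vaccine 92/155 = 59.4% → the mRNA vaccine
Vaccine B wins each age group but the mRNA vaccine wins overall — the comparison reverses. Vaccine B's recipients skew toward 40–64, which has a lower base rate.

Yes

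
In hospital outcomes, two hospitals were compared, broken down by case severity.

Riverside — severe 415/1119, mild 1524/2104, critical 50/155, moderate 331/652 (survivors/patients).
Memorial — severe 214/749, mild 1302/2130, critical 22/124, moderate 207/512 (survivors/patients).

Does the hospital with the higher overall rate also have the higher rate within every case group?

Yes

Severe: Riverside 415/1119 = 37.1%, Memorial 214/749 = 28.6% → Riverside
Mild: Riverside 1524/2104 = 72.4%, Memorial 1302/2130 = 61.1% → Riverside
Critical: Riverside 50/155 = 32.3%, Memorial 22/124 = 17.7% → Riverside
Moderate: Riverside 331/652 = 50.8%, Memorial 207/512 = 40.4% → Riverside
Overall: Riverside 2320/4030 = 57.6%, Memorial 1745/3515 = 49.6% → Riverside
Riverside wins overall and in every case group — no reversal.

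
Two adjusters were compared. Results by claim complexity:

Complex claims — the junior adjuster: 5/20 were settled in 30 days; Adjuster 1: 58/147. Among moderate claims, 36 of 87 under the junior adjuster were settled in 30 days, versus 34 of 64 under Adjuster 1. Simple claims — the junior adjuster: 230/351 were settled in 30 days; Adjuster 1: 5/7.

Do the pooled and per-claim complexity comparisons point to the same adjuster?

Complex: the junior adjuster 5/20 = 25.0%, Adjuster 1 58/147 = 39.5% → Adjuster 1
Moderate: the junior adjuster 36/87 = 41.4%, Adjuster 1 34/64 = 53.1% → Adjuster 1
Simple: the junior adjuster 230/351 = 65.5%, Adjuster 1 5/7 = 71.4% → Adjuster 1
Overall: the junior adjuster 271/458 = 59.2%, Adjuster 1 97/218 = 44.5% → the junior adjuster
Adjuster 1 wins each claim group but the junior adjuster wins overall — the comparison reverses. Adjuster 1's claims skew toward complex, which has a lower base rate.

No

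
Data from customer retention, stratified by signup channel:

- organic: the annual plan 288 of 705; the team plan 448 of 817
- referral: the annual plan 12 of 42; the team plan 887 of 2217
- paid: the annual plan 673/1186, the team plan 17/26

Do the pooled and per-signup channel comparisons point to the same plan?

Organic: the annual plan 288/705 = 40.9%, the team plan 448/817 = 54.8% → the team plan
Referral: the annual plan 12/42 = 28.6%, the team plan 887/2217 = 40.0% → the team plan
Paid: the annual plan 673/1186 = 56.7%, the team plan 17/26 = 65.4% → the team plan
Overall: the annual plan 973/1933 = 50.3%, the team plan 1352/3060 = 44.2% → the annual plan
The team plan wins each signup group but the annual plan wins overall — the comparison reverses. The team plan's customers skew toward referral, which has a lower base rate.

No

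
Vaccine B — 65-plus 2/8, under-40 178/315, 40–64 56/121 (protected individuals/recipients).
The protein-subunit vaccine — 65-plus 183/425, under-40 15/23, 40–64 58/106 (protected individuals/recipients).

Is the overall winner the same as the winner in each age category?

No

65-plus: Vaccine B 2/8 = 25.0%, the protein-subunit vaccine 183/425 = 43.1% → the protein-subunit vaccine
Under-40: Vaccine B 178/315 = 56.5%, the protein-subunit vaccine 15/23 = 65.2% → the protein-subunit vaccine
40–64: Vaccine B 56/121 = 46.3%, the protein-subunit vaccine 58/106 = 54.7% → the protein-subunit vaccine
Overall: Vaccine B 236/444 = 53.2%, the protein-subunit vaccine 256/554 = 46.2% → Vaccine B
The protein-subunit vaccine wins each age group but Vaccine B wins overall — the comparison reverses. The protein-subunit vaccine's recipients skew toward 65-plus, which has a lower base rate.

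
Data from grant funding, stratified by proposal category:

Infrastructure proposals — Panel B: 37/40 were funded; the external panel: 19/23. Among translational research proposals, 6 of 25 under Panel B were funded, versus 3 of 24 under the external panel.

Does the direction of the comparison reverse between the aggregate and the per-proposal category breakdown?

No

Infrastructure: Panel B 37/40 = 92.5%, the external panel 19/23 = 82.6% → Panel B
Translational research: Panel B 6/25 = 24.0%, the external panel 3/24 = 12.5% → Panel B
Overall: Panel B 43/65 = 66.2%, the external panel 22/47 = 46.8% → Panel B
Panel B wins overall and in every proposal group — no reversal.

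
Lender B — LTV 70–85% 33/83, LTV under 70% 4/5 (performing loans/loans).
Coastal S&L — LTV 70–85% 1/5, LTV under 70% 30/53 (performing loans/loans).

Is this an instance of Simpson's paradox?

Yes

LTV 70–85%: Lender B 33/83 = 39.8%, Coastal S&L 1/5 = 20.0% → Lender B
LTV under 70%: Lender B 4/5 = 80.0%, Coastal S&L 30/53 = 56.6% → Lender B
Overall: Lender B 37/88 = 42.0%, Coastal S&L 31/58 = 53.4% → Coastal S&L
Lender B wins each loan-to-value group but Coastal S&L wins overall — the comparison reverses. Lender B's loans skew toward LTV 70–85%, which has a lower base rate.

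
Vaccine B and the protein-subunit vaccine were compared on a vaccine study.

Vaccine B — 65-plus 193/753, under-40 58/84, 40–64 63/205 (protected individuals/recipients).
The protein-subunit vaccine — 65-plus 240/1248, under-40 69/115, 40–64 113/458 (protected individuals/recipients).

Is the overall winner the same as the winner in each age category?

65-plus: Vaccine B 193/753 = 25.6%, the protein-subunit vaccine 240/1248 = 19.2% → Vaccine B
Under-40: Vaccine B 58/84 = 69.0%, the protein-subunit vaccine 69/115 = 60.0% → Vaccine B
40–64: Vaccine B 63/205 = 30.7%, the protein-subunit vaccine 113/458 = 24.7% → Vaccine B
Overall: Vaccine B 314/1042 = 30.1%, the protein-subunit vaccine 422/1821 = 23.2% → Vaccine B
Vaccine B wins overall and in every age group — no reversal.

Yes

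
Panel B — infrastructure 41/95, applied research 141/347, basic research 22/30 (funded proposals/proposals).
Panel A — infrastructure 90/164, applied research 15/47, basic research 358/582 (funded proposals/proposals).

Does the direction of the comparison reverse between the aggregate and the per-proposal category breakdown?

No

Infrastructure: Panel B 41/95 = 43.2%, Panel A 90/164 = 54.9% → Panel A
Applied research: Panel B 141/347 = 40.6%, Panel A 15/47 = 31.9% → Panel B
Basic research: Panel B 22/30 = 73.3%, Panel A 358/582 = 61.5% → Panel B
Overall: Panel B 204/472 = 43.2%, Panel A 463/793 = 58.4% → Panel A
Neither sweeps: Panel B wins 2 of 3 groups, Panel A wins 1. Panel A wins overall but not every group — no Simpson reversal.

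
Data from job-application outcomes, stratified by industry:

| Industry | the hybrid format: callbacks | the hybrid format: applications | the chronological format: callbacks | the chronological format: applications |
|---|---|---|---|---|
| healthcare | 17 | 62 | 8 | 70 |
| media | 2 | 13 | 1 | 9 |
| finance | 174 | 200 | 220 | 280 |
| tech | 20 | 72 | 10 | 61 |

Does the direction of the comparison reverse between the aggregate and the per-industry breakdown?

No

Healthcare: the hybrid format 17/62 = 27.4%, the chronological format 8/70 = 11.4% → the hybrid format
Media: the hybrid format 2/13 = 15.4%, the chronological format 1/9 = 11.1% → the hybrid format
Finance: the hybrid format 174/200 = 87.0%, the chronological format 220/280 = 78.6% → the hybrid format
Tech: the hybrid format 20/72 = 27.8%, the chronological format 10/61 = 16.4% → the hybrid format
Overall: the hybrid format 213/347 = 61.4%, the chronological format 239/420 = 56.9% → the hybrid format
The hybrid format wins overall and in every industry group — no reversal.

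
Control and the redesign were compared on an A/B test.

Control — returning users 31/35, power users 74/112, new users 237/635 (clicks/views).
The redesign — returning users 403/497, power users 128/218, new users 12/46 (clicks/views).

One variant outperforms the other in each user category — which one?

Returning users: Control 31/35 = 88.6%, the redesign 403/497 = 81.1% → Control
Power users: Control 74/112 = 66.1%, the redesign 128/218 = 58.7% → Control
New users: Control 237/635 = 37.3%, the redesign 12/46 = 26.1% → Control
Control has the higher rate in all 3 groups.

Control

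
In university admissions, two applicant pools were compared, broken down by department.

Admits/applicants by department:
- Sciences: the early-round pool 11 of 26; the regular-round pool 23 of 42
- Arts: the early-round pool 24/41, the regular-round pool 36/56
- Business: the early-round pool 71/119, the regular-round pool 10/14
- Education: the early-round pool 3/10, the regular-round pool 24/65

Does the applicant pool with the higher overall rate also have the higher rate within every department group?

No

Sciences: the early-round pool 11/26 = 42.3%, the regular-round pool 23/42 = 54.8% → the regular-round pool
Arts: the early-round pool 24/41 = 58.5%, the regular-round pool 36/56 = 64.3% → the regular-round pool
Business: the early-round pool 71/119 = 59.7%, the regular-round pool 10/14 = 71.4% → the regular-round pool
Education: the early-round pool 3/10 = 30.0%, the regular-round pool 24/65 = 36.9% → the regular-round pool
Overall: the early-round pool 109/196 = 55.6%, the regular-round pool 93/177 = 52.5% → the early-round pool
The regular-round pool wins each department group but the early-round pool wins overall — the comparison reverses. The regular-round pool's applicants skew toward Education, which has a lower base rate.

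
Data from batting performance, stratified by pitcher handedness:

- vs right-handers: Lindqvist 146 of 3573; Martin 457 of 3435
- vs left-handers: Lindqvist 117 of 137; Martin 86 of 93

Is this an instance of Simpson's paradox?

Vs right-handers: Lindqvist 146/3573 = 4.1%, Martin 457/3435 = 13.3% → Martin
Vs left-handers: Lindqvist 117/137 = 85.4%, Martin 86/93 = 92.5% → Martin
Overall: Lindqvist 263/3710 = 7.1%, Martin 543/3528 = 15.4% → Martin
Martin wins overall and in every pitcher group — no reversal.

No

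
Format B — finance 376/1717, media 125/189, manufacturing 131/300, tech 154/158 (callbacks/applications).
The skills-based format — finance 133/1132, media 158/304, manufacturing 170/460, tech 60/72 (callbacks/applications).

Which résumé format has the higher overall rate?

Format B

Finance: Format B 376/1717 = 21.9%, the skills-based format 133/1132 = 11.7% → Format B
Media: Format B 125/189 = 66.1%, the skills-based format 158/304 = 52.0% → Format B
Manufacturing: Format B 131/300 = 43.7%, the skills-based format 170/460 = 37.0% → Format B
Tech: Format B 154/158 = 97.5%, the skills-based format 60/72 = 83.3% → Format B
Overall: Format B 786/2364 = 33.2%, the skills-based format 521/1968 = 26.5% → Format B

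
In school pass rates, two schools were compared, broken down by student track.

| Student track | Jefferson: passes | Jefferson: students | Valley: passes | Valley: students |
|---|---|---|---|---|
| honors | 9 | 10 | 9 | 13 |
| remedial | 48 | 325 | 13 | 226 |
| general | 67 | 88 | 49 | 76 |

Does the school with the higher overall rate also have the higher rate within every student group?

Honors: Jefferson 9/10 = 90.0%, Valley 9/13 = 69.2% → Jefferson
Remedial: Jefferson 48/325 = 14.8%, Valley 13/226 = 5.8% → Jefferson
General: Jefferson 67/88 = 76.1%, Valley 49/76 = 64.5% → Jefferson
Overall: Jefferson 124/423 = 29.3%, Valley 71/315 = 22.5% → Jefferson
Jefferson wins overall and in every student group — no reversal.

Yes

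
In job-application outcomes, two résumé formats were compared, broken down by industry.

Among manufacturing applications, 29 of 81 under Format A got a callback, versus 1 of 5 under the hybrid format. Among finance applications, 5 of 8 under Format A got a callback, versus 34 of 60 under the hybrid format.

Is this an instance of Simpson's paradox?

Yes

Manufacturing: Format A 29/81 = 35.8%, the hybrid format 1/5 = 20.0% → Format A
Finance: Format A 5/8 = 62.5%, the hybrid format 34/60 = 56.7% → Format A
Overall: Format A 34/89 = 38.2%, the hybrid format 35/65 = 53.8% → the hybrid format
Format A wins each industry group but the hybrid format wins overall — the comparison reverses. Format A's applications skew toward manufacturing, which has a lower base rate.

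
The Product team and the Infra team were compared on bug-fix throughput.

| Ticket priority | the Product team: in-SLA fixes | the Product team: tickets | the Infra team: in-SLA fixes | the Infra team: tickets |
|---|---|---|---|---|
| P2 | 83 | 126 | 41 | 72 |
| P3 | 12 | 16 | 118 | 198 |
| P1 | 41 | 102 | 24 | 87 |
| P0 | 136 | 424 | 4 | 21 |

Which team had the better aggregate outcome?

the Infra team

P2: the Product team 83/126 = 65.9%, the Infra team 41/72 = 56.9% → the Product team
P3: the Product team 12/16 = 75.0%, the Infra team 118/198 = 59.6% → the Product team
P1: the Product team 41/102 = 40.2%, the Infra team 24/87 = 27.6% → the Product team
P0: the Product team 136/424 = 32.1%, the Infra team 4/21 = 19.0% → the Product team
Overall: the Product team 272/668 = 40.7%, the Infra team 187/378 = 49.5% → the Infra team
(The Product team wins every ticket group but the Infra team wins overall — the Product team's tickets skew toward the low-rate P0 group.)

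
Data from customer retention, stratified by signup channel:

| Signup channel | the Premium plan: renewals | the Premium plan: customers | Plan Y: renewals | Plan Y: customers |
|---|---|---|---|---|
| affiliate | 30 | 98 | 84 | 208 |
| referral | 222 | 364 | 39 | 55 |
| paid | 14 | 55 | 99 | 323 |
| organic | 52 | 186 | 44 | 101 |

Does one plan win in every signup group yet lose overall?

Affiliate: the Premium plan 30/98 = 30.6%, Plan Y 84/208 = 40.4% → Plan Y
Referral: the Premium plan 222/364 = 61.0%, Plan Y 39/55 = 70.9% → Plan Y
Paid: the Premium plan 14/55 = 25.5%, Plan Y 99/323 = 30.7% → Plan Y
Organic: the Premium plan 52/186 = 28.0%, Plan Y 44/101 = 43.6% → Plan Y
Overall: the Premium plan 318/703 = 45.2%, Plan Y 266/687 = 38.7% → the Premium plan
Plan Y wins each signup group but the Premium plan wins overall — the comparison reverses. Plan Y's customers skew toward paid, which has a lower base rate.

Yes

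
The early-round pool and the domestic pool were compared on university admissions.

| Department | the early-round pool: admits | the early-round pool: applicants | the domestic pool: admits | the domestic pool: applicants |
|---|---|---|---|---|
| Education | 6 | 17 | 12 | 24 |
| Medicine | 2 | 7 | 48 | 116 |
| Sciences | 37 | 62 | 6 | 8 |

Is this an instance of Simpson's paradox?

Education: the early-round pool 6/17 = 35.3%, the domestic pool 12/24 = 50.0% → the domestic pool
Medicine: the early-round pool 2/7 = 28.6%, the domestic pool 48/116 = 41.4% → the domestic pool
Sciences: the early-round pool 37/62 = 59.7%, the domestic pool 6/8 = 75.0% → the domestic pool
Overall: the early-round pool 45/86 = 52.3%, the domestic pool 66/148 = 44.6% → the early-round pool
The domestic pool wins each department group but the early-round pool wins overall — the comparison reverses. The domestic pool's applicants skew toward Medicine, which has a lower base rate.

Yes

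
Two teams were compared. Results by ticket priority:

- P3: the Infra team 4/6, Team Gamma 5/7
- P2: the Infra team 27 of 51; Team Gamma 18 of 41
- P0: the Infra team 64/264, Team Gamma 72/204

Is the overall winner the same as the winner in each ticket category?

P3: the Infra team 4/6 = 66.7%, Team Gamma 5/7 = 71.4% → Team Gamma
P2: the Infra team 27/51 = 52.9%, Team Gamma 18/41 = 43.9% → the Infra team
P0: the Infra team 64/264 = 24.2%, Team Gamma 72/204 = 35.3% → Team Gamma
Overall: the Infra team 95/321 = 29.6%, Team Gamma 95/252 = 37.7% → Team Gamma
Neither sweeps: the Infra team wins 1 of 3 groups, Team Gamma wins 2. Team Gamma wins overall but not every group — no Simpson reversal.

No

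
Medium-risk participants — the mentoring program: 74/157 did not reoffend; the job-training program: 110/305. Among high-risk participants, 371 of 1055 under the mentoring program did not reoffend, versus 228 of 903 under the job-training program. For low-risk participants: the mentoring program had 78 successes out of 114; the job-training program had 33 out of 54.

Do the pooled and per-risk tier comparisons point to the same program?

Medium-risk: the mentoring program 74/157 = 47.1%, the job-training program 110/305 = 36.1% → the mentoring program
High-risk: the mentoring program 371/1055 = 35.2%, the job-training program 228/903 = 25.2% → the mentoring program
Low-risk: the mentoring program 78/114 = 68.4%, the job-training program 33/54 = 61.1% → the mentoring program
Overall: the mentoring program 523/1326 = 39.4%, the job-training program 371/1262 = 29.4% → the mentoring program
The mentoring program wins overall and in every risk group — no reversal.

Yes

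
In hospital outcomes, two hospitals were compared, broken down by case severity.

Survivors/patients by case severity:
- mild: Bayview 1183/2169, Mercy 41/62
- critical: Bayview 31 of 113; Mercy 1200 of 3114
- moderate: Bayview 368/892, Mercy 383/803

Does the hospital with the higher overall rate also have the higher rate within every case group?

Mild: Bayview 1183/2169 = 54.5%, Mercy 41/62 = 66.1% → Mercy
Critical: Bayview 31/113 = 27.4%, Mercy 1200/3114 = 38.5% → Mercy
Moderate: Bayview 368/892 = 41.3%, Mercy 383/803 = 47.7% → Mercy
Overall: Bayview 1582/3174 = 49.8%, Mercy 1624/3979 = 40.8% → Bayview
Mercy wins each case group but Bayview wins overall — the comparison reverses. Mercy's patients skew toward critical, which has a lower base rate.

No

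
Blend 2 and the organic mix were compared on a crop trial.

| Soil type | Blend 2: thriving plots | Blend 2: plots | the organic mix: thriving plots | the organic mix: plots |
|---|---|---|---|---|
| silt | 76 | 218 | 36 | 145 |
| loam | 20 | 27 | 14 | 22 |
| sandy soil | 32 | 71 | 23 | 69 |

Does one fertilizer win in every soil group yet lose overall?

Silt: Blend 2 76/218 = 34.9%, the organic mix 36/145 = 24.8% → Blend 2
Loam: Blend 2 20/27 = 74.1%, the organic mix 14/22 = 63.6% → Blend 2
Sandy soil: Blend 2 32/71 = 45.1%, the organic mix 23/69 = 33.3% → Blend 2
Overall: Blend 2 128/316 = 40.5%, the organic mix 73/236 = 30.9% → Blend 2
Blend 2 wins overall and in every soil group — no reversal.

No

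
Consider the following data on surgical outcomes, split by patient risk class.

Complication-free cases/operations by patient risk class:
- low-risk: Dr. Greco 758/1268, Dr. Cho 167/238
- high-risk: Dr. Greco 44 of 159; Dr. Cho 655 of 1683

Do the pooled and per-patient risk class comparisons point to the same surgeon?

Low-risk: Dr. Greco 758/1268 = 59.8%, Dr. Cho 167/238 = 70.2% → Dr. Cho
High-risk: Dr. Greco 44/159 = 27.7%, Dr. Cho 655/1683 = 38.9% → Dr. Cho
Overall: Dr. Greco 802/1427 = 56.2%, Dr. Cho 822/1921 = 42.8% → Dr. Greco
Dr. Cho wins each patient risk group but Dr. Greco wins overall — the comparison reverses. Dr. Cho's operations skew toward high-risk, which has a lower base rate.

No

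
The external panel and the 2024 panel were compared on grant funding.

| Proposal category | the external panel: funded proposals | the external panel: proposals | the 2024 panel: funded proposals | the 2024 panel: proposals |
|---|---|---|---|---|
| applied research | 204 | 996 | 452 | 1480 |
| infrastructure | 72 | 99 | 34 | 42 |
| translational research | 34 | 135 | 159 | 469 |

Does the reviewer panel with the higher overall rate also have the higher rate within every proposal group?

Applied research: the external panel 204/996 = 20.5%, the 2024 panel 452/1480 = 30.5% → the 2024 panel
Infrastructure: the external panel 72/99 = 72.7%, the 2024 panel 34/42 = 81.0% → the 2024 panel
Translational research: the external panel 34/135 = 25.2%, the 2024 panel 159/469 = 33.9% → the 2024 panel
Overall: the external panel 310/1230 = 25.2%, the 2024 panel 645/1991 = 32.4% → the 2024 panel
The 2024 panel wins overall and in every proposal group — no reversal.

Yes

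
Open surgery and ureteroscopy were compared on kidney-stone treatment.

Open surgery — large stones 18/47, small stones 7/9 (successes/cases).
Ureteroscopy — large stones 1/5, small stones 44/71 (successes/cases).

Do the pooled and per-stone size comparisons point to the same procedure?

No

Large stones: open surgery 18/47 = 38.3%, ureteroscopy 1/5 = 20.0% → open surgery
Small stones: open surgery 7/9 = 77.8%, ureteroscopy 44/71 = 62.0% → open surgery
Overall: open surgery 25/56 = 44.6%, ureteroscopy 45/76 = 59.2% → ureteroscopy
Open surgery wins each stone group but ureteroscopy wins overall — the comparison reverses. Open surgery's cases skew toward large stones, which has a lower base rate.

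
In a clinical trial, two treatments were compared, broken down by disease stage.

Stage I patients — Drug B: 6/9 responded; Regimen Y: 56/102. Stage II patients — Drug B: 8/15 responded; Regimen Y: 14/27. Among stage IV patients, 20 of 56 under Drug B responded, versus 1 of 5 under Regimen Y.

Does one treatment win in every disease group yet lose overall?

Stage I: Drug B 6/9 = 66.7%, Regimen Y 56/102 = 54.9% → Drug B
Stage II: Drug B 8/15 = 53.3%, Regimen Y 14/27 = 51.9% → Drug B
Stage IV: Drug B 20/56 = 35.7%, Regimen Y 1/5 = 20.0% → Drug B
Overall: Drug B 34/80 = 42.5%, Regimen Y 71/134 = 53.0% → Regimen Y
Drug B wins each disease group but Regimen Y wins overall — the comparison reverses. Drug B's patients skew toward stage IV, which has a lower base rate.

Yes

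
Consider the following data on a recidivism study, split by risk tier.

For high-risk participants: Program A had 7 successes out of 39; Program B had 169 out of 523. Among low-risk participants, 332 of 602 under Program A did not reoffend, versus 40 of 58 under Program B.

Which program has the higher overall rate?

High-risk: Program A 7/39 = 17.9%, Program B 169/523 = 32.3% → Program B
Low-risk: Program A 332/602 = 55.1%, Program B 40/58 = 69.0% → Program B
Overall: Program A 339/641 = 52.9%, Program B 209/581 = 36.0% → Program A
(Program B wins every risk group but Program A wins overall — Program B's participants skew toward the low-rate high-risk group.)

Program A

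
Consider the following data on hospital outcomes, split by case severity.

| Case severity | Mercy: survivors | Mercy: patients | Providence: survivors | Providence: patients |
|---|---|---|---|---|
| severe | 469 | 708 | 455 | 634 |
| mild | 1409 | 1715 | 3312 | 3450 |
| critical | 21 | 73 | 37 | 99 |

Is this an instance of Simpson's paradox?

Severe: Mercy 469/708 = 66.2%, Providence 455/634 = 71.8% → Providence
Mild: Mercy 1409/1715 = 82.2%, Providence 3312/3450 = 96.0% → Providence
Critical: Mercy 21/73 = 28.8%, Providence 37/99 = 37.4% → Providence
Overall: Mercy 1899/2496 = 76.1%, Providence 3804/4183 = 90.9% → Providence
Providence wins overall and in every case group — no reversal.

No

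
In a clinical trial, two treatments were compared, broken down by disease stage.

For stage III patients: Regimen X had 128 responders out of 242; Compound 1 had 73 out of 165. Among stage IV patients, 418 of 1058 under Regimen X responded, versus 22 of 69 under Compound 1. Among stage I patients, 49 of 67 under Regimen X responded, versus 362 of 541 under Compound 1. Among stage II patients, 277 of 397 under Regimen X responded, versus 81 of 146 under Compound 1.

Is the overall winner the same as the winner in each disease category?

No

Stage III: Regimen X 128/242 = 52.9%, Compound 1 73/165 = 44.2% → Regimen X
Stage IV: Regimen X 418/1058 = 39.5%, Compound 1 22/69 = 31.9% → Regimen X
Stage I: Regimen X 49/67 = 73.1%, Compound 1 362/541 = 66.9% → Regimen X
Stage II: Regimen X 277/397 = 69.8%, Compound 1 81/146 = 55.5% → Regimen X
Overall: Regimen X 872/1764 = 49.4%, Compound 1 538/921 = 58.4% → Compound 1
Regimen X wins each disease group but Compound 1 wins overall — the comparison reverses. Regimen X's patients skew toward stage IV, which has a lower base rate.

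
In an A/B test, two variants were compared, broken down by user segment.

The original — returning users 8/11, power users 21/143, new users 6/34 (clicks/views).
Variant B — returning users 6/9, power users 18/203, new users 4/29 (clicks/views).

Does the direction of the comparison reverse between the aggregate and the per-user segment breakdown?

Returning users: the original 8/11 = 72.7%, Variant B 6/9 = 66.7% → the original
Power users: the original 21/143 = 14.7%, Variant B 18/203 = 8.9% → the original
New users: the original 6/34 = 17.6%, Variant B 4/29 = 13.8% → the original
Overall: the original 35/188 = 18.6%, Variant B 28/241 = 11.6% → the original
The original wins overall and in every user group — no reversal.

No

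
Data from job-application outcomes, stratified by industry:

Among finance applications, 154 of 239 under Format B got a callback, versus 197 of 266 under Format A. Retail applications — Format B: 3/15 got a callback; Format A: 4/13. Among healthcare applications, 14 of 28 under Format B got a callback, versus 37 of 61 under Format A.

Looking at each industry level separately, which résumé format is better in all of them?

Finance: Format B 154/239 = 64.4%, Format A 197/266 = 74.1% → Format A
Retail: Format B 3/15 = 20.0%, Format A 4/13 = 30.8% → Format A
Healthcare: Format B 14/28 = 50.0%, Format A 37/61 = 60.7% → Format A
Format A has the higher rate in all 3 groups.

Format A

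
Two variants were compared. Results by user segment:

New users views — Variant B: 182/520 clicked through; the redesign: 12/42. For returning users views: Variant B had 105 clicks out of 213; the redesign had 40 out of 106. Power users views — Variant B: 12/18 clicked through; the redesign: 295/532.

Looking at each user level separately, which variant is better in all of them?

New users: Variant B 182/520 = 35.0%, the redesign 12/42 = 28.6% → Variant B
Returning users: Variant B 105/213 = 49.3%, the redesign 40/106 = 37.7% → Variant B
Power users: Variant B 12/18 = 66.7%, the redesign 295/532 = 55.5% → Variant B
Variant B has the higher rate in all 3 groups.

Variant B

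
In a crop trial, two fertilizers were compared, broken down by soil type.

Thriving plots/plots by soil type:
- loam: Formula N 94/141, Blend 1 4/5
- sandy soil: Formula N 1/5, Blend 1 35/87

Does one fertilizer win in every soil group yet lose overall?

Yes

Loam: Formula N 94/141 = 66.7%, Blend 1 4/5 = 80.0% → Blend 1
Sandy soil: Formula N 1/5 = 20.0%, Blend 1 35/87 = 40.2% → Blend 1
Overall: Formula N 95/146 = 65.1%, Blend 1 39/92 = 42.4% → Formula N
Blend 1 wins each soil group but Formula N wins overall — the comparison reverses. Blend 1's plots skew toward sandy soil, which has a lower base rate.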